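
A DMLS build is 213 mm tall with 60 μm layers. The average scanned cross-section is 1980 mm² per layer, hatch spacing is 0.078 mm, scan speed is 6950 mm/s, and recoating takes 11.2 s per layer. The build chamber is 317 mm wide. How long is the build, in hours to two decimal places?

Number of layers: 213 / 0.06 → 3550 (rounded up).
Scan path per layer = 1980 / 0.078, so 25384.6 mm.
Scan time per layer = 25384.6 / 6950, so 3.6525 s.
Layer cycle: 3.6525 + 11.2 → 14.8525 s.
Build time = 3550 × 14.8525 = 52726.375 s = 14.65 hours.

14.65 hours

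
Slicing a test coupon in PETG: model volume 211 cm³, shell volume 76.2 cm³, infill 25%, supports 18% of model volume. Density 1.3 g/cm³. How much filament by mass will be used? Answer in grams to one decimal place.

Infill region: 211 − 76.2 → 134.8 cm³.
Infill deposited = 0.25 × 134.8, so 33.7 cm³.
Support = 0.18 × 211 = 37.98 cm³.
Total extruded = 76.2 + 33.7 + 37.98 = 147.88 cm³.
Mass = 147.88 × 1.3 = 192.244 g.

192.2 g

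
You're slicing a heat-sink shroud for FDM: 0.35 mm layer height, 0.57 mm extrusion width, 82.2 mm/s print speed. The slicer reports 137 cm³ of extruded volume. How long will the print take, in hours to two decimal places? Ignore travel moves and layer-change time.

Bead cross-section = 0.35 × 0.57 = 0.1995 mm².
Total extruded path = 137000/0.1995 = 686716.8 mm.
Extrusion time = 686716.8 / 82.2, so 8354.2 s.
That's 8354.2 s → 2.32 hours.

2.32 hours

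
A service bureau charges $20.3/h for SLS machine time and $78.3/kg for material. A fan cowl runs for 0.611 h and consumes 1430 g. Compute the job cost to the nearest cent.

$124.37

Time charge = 20.3 × 0.611 = $12.4033.
Feedstock cost: 78.3 × 1430/1000 → $111.969.
Job cost: 12.4033 + 111.969 = 124.3723 ≈ $124.37.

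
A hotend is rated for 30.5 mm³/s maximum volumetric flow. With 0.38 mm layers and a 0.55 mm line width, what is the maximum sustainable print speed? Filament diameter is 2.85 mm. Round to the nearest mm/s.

146 mm/s

Extrusion cross-section = 0.38 × 0.55, so 0.209 mm².
Max speed = 30.5 / 0.209 = 145.93 ≈ 146 mm/s.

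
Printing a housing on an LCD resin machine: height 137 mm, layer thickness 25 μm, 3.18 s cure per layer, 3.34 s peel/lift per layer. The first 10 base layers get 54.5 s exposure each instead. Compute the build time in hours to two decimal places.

Number of layers: 137 / 0.025 → 5480 (rounded up).
Burn-in layers: 10 × (54.5 + 3.34) → 578.4 s.
Remaining layers = 5470 × (3.18 + 3.34), so 35664.4 s.
Total = 578.4 + 35664.4 = 36242.8 s = 10.07 hours.

10.07 hours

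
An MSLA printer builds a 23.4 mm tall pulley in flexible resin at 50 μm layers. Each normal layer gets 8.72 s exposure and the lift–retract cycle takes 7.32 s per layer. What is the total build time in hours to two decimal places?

Layer count = ceil(23.4 / 0.05) = 468.
Per-layer time = 8.72 + 7.32, so 16.04 s.
Total = 468 × 16.04 = 7506.72 s = 2.09 hours.

2.09 hours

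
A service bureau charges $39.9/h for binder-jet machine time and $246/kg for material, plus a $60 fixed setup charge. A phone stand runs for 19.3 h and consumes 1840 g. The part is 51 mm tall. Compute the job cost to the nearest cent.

$1282.71

Time charge = 39.9 × 19.3, so $770.07.
Material cost = 246 × 1840/1000 = $452.64.
Adding setup: 770.07 + 452.64 + 60 → $1282.71.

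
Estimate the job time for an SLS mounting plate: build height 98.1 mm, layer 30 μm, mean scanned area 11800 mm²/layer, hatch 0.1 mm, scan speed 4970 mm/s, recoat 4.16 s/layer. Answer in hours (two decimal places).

25.34 hours

Layer count = ceil(98.1 / 0.03) = 3270.
Hatch length per layer = 11800 / 0.1, so 118000 mm.
Scan time per layer = 118000 / 4970, so 23.7425 s.
Per-layer time = 23.7425 + 4.16, so 27.9025 s.
Build time = 3270 × 27.9025 = 91241.175 s = 25.34 hours.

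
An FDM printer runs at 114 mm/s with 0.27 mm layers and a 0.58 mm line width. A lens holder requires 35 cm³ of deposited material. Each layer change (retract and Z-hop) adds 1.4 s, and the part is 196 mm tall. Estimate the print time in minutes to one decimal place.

49.6 minutes

Extrusion cross-section = 0.27 × 0.58, so 0.1566 mm².
Path length: 35000 mm³ / 0.1566 mm² → 223499.4 mm.
Time extruding: 223499.4 / 114 → 1960.5 s.
Layer count = ceil(196 / 0.27) = 726.
Layer-change overhead = 726 × 1.4, so 1016.4 s.
Total = 1960.5 + 1016.4 = 2976.9 s = 49.6 minutes.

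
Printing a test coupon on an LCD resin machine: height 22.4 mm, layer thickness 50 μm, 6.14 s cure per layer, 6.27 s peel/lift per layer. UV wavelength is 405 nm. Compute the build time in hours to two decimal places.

Layer count = ceil(22.4 / 0.05) = 448.
Per-layer time = 6.14 + 6.27 = 12.41 s.
Build time: 448 × 12.41 s = 5559.68 s, i.e. 1.54 hours.

1.54 hours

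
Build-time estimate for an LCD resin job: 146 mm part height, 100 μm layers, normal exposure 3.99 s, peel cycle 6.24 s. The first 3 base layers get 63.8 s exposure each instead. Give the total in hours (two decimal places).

Layers = ⌈146/0.1⌉ = 1460.
Burn-in layers = 3 × (63.8 + 6.24), so 210.12 s.
Regular layers = 1457 × (3.99 + 6.24), so 14905.11 s.
Total = 210.12 + 14905.11 = 15115.23 s = 4.20 hours.

4.20 hours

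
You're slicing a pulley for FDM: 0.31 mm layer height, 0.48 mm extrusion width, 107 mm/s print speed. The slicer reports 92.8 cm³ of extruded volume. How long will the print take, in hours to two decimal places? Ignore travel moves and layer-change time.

Bead cross-section: 0.31 × 0.48 → 0.1488 mm².
Total extruded path = 92800/0.1488 = 623655.9 mm.
Print-move time: 623655.9 / 107 → 5828.6 s.
That's 5828.6 s → 1.62 hours.

1.62 hours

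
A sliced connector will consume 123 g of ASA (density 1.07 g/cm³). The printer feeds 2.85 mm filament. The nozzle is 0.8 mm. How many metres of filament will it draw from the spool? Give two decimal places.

18.02 m

Extruded volume: 123/1.07 = 114.9533 cm³ (114953.3 mm³).
Cross-section of 2.85 mm filament: π·(2.85/2)² = 6.3794 mm².
Length = 114953.3 / 6.3794 = 18019.45 mm = 18.02 m.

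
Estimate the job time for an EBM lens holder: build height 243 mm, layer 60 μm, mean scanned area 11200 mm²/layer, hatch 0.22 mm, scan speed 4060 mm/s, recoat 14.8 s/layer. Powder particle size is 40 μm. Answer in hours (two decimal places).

30.76 hours

Number of layers: 243 / 0.06 → 4050 (rounded up).
Scan path per layer = 11200 / 0.22 = 50909.1 mm.
Beam time per layer: 50909.1 / 4060 → 12.5392 s.
Per-layer time: 12.5392 + 14.8 → 27.3392 s.
4050 layers × 27.3392 s/layer = 110723.76 s, i.e. 30.76 hours.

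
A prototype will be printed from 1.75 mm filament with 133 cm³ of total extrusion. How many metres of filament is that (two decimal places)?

Cross-section of 1.75 mm filament: π·(1.75/2)² = 2.4053 mm².
Length = 133 cm³ / 2.4053 mm² = 133000 / 2.4053 = 55294.56 mm = 55.29 m.

55.29 m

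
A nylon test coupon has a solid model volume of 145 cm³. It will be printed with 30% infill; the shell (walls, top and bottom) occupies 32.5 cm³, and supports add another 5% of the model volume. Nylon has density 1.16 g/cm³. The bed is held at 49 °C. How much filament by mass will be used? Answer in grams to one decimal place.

85.3 g

Interior volume = 145 − 32.5 = 112.5 cm³.
Infill deposited = 0.30 × 112.5 = 33.75 cm³.
Support = 0.05 × 145, so 7.25 cm³.
Deposited volume: 32.5 + 33.75 + 7.25 → 73.5 cm³.
Mass = 73.5 × 1.16, so 85.26 g.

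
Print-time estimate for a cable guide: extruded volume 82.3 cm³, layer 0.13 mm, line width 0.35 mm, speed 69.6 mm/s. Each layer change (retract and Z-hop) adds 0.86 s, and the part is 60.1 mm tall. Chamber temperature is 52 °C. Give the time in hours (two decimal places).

Bead cross-section: 0.13 × 0.35 → 0.0455 mm².
Path length: 82300 mm³ / 0.0455 mm² → 1808791.2 mm.
Time extruding: 1808791.2 / 69.6 → 25988.4 s.
Layer count = ceil(60.1 / 0.13) = 463.
Z-hop total: 463 × 0.86 → 398.18 s.
Total = 25988.4 + 398.18 = 26386.58 s = 7.33 hours.

7.33 hours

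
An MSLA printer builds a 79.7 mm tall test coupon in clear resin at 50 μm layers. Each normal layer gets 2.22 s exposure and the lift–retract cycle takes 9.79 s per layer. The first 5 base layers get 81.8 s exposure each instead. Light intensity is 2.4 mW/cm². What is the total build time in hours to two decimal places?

Layers = ⌈79.7/0.05⌉ = 1594.
Bottom layers: 5 × (81.8 + 9.79) → 457.95 s.
Remaining layers = 1589 × (2.22 + 9.79), so 19083.89 s.
Sum: 457.95 + 19083.89 = 19541.84 s → 5.43 hours.

5.43 hours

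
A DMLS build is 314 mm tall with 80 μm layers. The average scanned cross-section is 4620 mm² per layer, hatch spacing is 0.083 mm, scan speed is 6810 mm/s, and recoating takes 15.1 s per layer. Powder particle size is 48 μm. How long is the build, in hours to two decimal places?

Layers = ⌈314/0.08⌉ = 3925.
Scan path per layer: 4620 / 0.083 → 55662.7 mm.
Laser time per layer: 55662.7 / 6810 → 8.1737 s.
Per-layer time = 8.1737 + 15.1 = 23.2737 s.
Total: 3925 × 23.2737 s = 91349.2725 s → 25.37 hours.

25.37 hours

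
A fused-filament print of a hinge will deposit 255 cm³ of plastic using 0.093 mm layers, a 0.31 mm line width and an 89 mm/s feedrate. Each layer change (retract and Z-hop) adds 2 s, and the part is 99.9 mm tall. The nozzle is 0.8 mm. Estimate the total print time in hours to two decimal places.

28.20 hours

Extrusion cross-section: 0.093 × 0.31 → 0.02883 mm².
Toolpath length = 255 cm³ / 0.02883 mm² = 255000 / 0.02883 = 8844953.2 mm.
Print-move time: 8844953.2 / 89 → 99381.5 s.
Number of layers: 99.9 / 0.093 → 1075 (rounded up).
Layer-change overhead: 1075 × 2 → 2150 s.
Altogether 99381.5 + 2150 = 101531.5 s, i.e. 28.20 hours.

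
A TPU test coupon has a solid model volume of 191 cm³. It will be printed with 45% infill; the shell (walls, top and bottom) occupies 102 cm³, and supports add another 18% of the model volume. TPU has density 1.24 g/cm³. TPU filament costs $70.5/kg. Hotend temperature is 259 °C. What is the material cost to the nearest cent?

$15.42

Infill region: 191 − 102 → 89 cm³.
Deposited infill = 0.45 × 89 = 40.05 cm³.
Support: 0.18 × 191 → 34.38 cm³.
Total printed volume = 102 + 40.05 + 34.38, so 176.43 cm³.
Mass = 176.43 × 1.24, so 218.7732 g.
Cost = 218.7732 g / 1000 × $70.5/kg = $15.42.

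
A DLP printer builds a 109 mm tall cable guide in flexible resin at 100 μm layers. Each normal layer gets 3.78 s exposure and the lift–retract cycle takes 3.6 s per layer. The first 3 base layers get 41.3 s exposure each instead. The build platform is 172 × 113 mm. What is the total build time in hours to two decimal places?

Layers = ⌈109/0.1⌉ = 1090.
Burn-in layers: 3 × (41.3 + 3.6) → 134.7 s.
Regular layers = 1087 × (3.78 + 3.6) = 8022.06 s.
Sum: 134.7 + 8022.06 = 8156.76 s → 2.27 hours.

2.27 hours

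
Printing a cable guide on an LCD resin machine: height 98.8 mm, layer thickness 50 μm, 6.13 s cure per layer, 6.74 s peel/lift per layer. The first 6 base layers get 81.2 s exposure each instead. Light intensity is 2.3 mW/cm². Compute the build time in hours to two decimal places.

Layer count = ceil(98.8 / 0.05) = 1976.
Base layers = 6 × (81.2 + 6.74), so 527.64 s.
Regular layers = 1970 × (6.13 + 6.74), so 25353.9 s.
Sum: 527.64 + 25353.9 = 25881.54 s → 7.19 hours.

7.19 hours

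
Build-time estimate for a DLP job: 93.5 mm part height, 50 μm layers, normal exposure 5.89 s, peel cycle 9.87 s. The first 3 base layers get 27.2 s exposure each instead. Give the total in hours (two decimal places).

Layer count = ceil(93.5 / 0.05) = 1870.
Base layers = 3 × (27.2 + 9.87) = 111.21 s.
Remaining layers = 1867 × (5.89 + 9.87) = 29423.92 s.
Total = 111.21 + 29423.92 = 29535.13 s = 8.20 hours.

8.20 hours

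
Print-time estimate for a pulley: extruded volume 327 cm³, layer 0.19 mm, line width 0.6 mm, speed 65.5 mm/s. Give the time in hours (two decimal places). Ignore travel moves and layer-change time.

12.16 hours

Extrusion cross-section: 0.19 × 0.6 → 0.114 mm².
Toolpath length = 327 cm³ / 0.114 mm² = 327000 / 0.114 = 2868421.1 mm.
Time extruding = 2868421.1 / 65.5 = 43792.7 s.
In the requested units: 43792.7 s = 12.16 hours.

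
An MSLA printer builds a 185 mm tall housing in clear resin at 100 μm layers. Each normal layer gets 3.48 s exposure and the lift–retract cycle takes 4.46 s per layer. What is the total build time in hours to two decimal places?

4.08 hours

Layers = ⌈185/0.1⌉ = 1850.
Per-layer time: 3.48 + 4.46 → 7.94 s.
Build time: 1850 × 7.94 s = 14689 s, i.e. 4.08 hours.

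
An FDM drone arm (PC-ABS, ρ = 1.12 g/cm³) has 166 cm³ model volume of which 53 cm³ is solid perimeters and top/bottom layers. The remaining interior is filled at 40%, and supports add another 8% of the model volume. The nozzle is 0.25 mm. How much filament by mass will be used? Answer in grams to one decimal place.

Infill region = 166 − 53, so 113 cm³.
Infill volume = 0.40 × 113, so 45.2 cm³.
Support = 0.08 × 166 = 13.28 cm³.
Deposited volume = 53 + 45.2 + 13.28, so 111.48 cm³.
Mass: 111.48 × 1.12 → 124.8576 g.

124.9 g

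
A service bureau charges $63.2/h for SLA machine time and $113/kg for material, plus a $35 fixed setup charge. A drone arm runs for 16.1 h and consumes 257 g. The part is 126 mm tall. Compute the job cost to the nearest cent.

Machine-time cost: 63.2 × 16.1 → $1017.52.
Feedstock cost: 113 × 257/1000 → $29.041.
Adding setup: 1017.52 + 29.041 + 35 → 1081.561 ≈ $1081.56.

$1081.56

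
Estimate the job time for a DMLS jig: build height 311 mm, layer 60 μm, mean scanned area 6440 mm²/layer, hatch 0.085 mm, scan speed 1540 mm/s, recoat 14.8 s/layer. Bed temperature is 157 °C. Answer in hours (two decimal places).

Number of layers: 311 / 0.06 → 5184 (rounded up).
Per-layer scan distance = 6440 / 0.085 = 75764.7 mm.
Laser time per layer: 75764.7 / 1540 → 49.1979 s.
Time per layer = 49.1979 + 14.8 = 63.9979 s.
Total: 5184 × 63.9979 s = 331765.1136 s → 92.16 hours.

92.16 hours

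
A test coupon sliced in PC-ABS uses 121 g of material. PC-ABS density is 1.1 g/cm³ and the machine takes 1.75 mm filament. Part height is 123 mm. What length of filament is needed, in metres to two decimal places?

Volume = 121 g / 1.1 g·cm⁻³ = 110 cm³ = 110000 mm³.
Cross-section of 1.75 mm filament: π·(1.75/2)² = 2.4053 mm².
Length = 110000 / 2.4053 = 45732.34 mm = 45.73 m.

45.73 m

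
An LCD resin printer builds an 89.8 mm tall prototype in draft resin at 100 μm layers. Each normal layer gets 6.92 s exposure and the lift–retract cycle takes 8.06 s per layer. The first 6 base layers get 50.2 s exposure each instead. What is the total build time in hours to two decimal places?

3.81 hours

Layers = ⌈89.8/0.1⌉ = 898.
Burn-in layers = 6 × (50.2 + 8.06) = 349.56 s.
Remaining layers = 892 × (6.92 + 8.06), so 13362.16 s.
Total = 349.56 + 13362.16 = 13711.72 s = 3.81 hours.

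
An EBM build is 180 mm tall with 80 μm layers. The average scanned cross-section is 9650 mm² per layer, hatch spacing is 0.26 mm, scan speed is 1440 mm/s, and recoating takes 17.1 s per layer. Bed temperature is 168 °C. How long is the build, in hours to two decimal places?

26.80 hours

Layers = ⌈180/0.08⌉ = 2250.
Scan path per layer = 9650 / 0.26 = 37115.4 mm.
Beam time per layer = 37115.4 / 1440, so 25.7746 s.
Per-layer time = 25.7746 + 17.1, so 42.8746 s.
Build time = 2250 × 42.8746 = 96467.85 s = 26.80 hours.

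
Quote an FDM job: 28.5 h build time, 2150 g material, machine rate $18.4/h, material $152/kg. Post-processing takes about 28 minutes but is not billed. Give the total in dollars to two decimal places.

Machine-time cost: 18.4 × 28.5 → $524.40.
Material charge = 152 × 2150/1000 = $326.80.
Total = 524.40 + 326.80 = $851.20.

$851.20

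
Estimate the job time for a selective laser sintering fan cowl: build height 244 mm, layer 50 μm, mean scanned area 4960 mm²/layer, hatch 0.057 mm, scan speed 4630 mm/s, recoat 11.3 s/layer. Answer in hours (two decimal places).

40.79 hours

Layer count = ceil(244 / 0.05) = 4880.
Per-layer scan distance = 4960 / 0.057 = 87017.5 mm.
Scan time per layer: 87017.5 / 4630 → 18.7943 s.
Layer cycle = 18.7943 + 11.3 = 30.0943 s.
Build time = 4880 × 30.0943 = 146860.184 s = 40.79 hours.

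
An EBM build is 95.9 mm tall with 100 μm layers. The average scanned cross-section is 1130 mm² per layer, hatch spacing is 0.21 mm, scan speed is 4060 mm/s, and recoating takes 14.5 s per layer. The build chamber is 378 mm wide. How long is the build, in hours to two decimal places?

Layers = ⌈95.9/0.1⌉ = 959.
Hatch length per layer = 1130 / 0.21 = 5381 mm.
Scan time per layer = 5381 / 4060, so 1.3254 s.
Layer cycle = 1.3254 + 14.5, so 15.8254 s.
959 layers × 15.8254 s/layer = 15176.5586 s, i.e. 4.22 hours.

4.22 hours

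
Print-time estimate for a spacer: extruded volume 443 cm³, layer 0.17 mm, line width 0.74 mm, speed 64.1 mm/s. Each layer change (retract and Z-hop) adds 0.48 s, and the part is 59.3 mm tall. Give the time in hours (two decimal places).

15.31 hours

Extrusion cross-section: 0.17 × 0.74 → 0.1258 mm².
Total extruded path = 443000/0.1258 = 3521462.6 mm.
Print-move time = 3521462.6 / 64.1 = 54937 s.
Layers = ⌈59.3/0.17⌉ = 349.
Z-hop total = 349 × 0.48, so 167.52 s.
Total = 54937 + 167.52 = 55104.52 s = 15.31 hours.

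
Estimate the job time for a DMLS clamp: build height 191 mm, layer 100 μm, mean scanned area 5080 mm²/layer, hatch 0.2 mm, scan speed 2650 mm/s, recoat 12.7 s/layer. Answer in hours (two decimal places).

11.82 hours

Layers = ⌈191/0.1⌉ = 1910.
Hatch length per layer = 5080 / 0.2 = 25400 mm.
Laser time per layer = 25400 / 2650 = 9.5849 s.
Per-layer time = 9.5849 + 12.7 = 22.2849 s.
Build time = 1910 × 22.2849 = 42564.159 s = 11.82 hours.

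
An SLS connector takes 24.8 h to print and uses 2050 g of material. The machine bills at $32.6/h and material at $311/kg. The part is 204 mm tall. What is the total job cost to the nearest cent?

Machine-time cost = 32.6 × 24.8, so $808.48.
Material cost = 311 × 2050/1000, so $637.55.
Total = 808.48 + 637.55 = $1446.03.

$1446.03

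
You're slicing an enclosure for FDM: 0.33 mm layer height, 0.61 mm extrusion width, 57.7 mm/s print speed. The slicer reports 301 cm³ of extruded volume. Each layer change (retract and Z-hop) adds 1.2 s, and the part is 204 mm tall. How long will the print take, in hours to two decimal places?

7.40 hours

Extrusion cross-section = 0.33 × 0.61, so 0.2013 mm².
Total extruded path = 301000/0.2013 = 1495280.7 mm.
Time extruding = 1495280.7 / 57.7, so 25914.7 s.
Layer count = ceil(204 / 0.33) = 619.
Non-print overhead: 619 × 1.2 → 742.8 s.
Total = 25914.7 + 742.8 = 26657.5 s = 7.40 hours.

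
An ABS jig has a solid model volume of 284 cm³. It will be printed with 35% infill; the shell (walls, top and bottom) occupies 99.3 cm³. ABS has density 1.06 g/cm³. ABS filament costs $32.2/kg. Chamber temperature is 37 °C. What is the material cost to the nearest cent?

$5.60

Volume inside the shell: 284 − 99.3 → 184.7 cm³.
Deposited infill = 0.35 × 184.7 = 64.645 cm³.
Deposited volume: 99.3 + 64.645 → 163.945 cm³.
Mass = 163.945 × 1.06 = 173.7817 g.
At $32.2/kg: 173.7817/1000 × 32.2 = $5.60.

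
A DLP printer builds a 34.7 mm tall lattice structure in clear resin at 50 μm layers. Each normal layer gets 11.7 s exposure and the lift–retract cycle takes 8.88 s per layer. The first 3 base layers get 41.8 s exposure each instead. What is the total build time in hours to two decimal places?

Number of layers: 34.7 / 0.05 → 694 (rounded up).
Base layers: 3 × (41.8 + 8.88) → 152.04 s.
Normal layers = 691 × (11.7 + 8.88), so 14220.78 s.
Total = 152.04 + 14220.78 = 14372.82 s = 3.99 hours.

3.99 hours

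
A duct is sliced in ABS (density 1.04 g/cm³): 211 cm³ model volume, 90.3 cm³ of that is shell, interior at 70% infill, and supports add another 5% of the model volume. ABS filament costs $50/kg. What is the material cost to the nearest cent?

Infill region: 211 − 90.3 → 120.7 cm³.
Deposited infill = 0.70 × 120.7, so 84.49 cm³.
Support = 0.05 × 211, so 10.55 cm³.
Total extruded = 90.3 + 84.49 + 10.55 = 185.34 cm³.
Mass: 185.34 × 1.04 → 192.7536 g.
At $50/kg: 192.7536/1000 × 50 = $9.64.

$9.64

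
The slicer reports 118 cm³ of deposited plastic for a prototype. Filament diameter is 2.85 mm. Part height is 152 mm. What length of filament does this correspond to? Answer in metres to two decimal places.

18.50 m

Filament cross-section = π × (2.85/2)² = 6.3794 mm².
Length = 118 cm³ / 6.3794 mm² = 118000 / 6.3794 = 18497.04 mm = 18.50 m.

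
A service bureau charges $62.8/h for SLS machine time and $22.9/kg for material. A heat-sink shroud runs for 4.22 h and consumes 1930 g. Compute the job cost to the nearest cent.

Time charge = 62.8 × 4.22 = $265.016.
Feedstock cost = 22.9 × 1930/1000, so $44.197.
Total = 265.016 + 44.197 = 309.213 ≈ $309.21.

$309.21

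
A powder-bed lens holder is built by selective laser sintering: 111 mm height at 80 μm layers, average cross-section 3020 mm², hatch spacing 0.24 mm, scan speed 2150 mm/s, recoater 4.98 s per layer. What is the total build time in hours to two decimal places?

Layers = ⌈111/0.08⌉ = 1388.
Hatch length per layer = 3020 / 0.24, so 12583.3 mm.
Laser time per layer: 12583.3 / 2150 → 5.8527 s.
Per-layer time = 5.8527 + 4.98 = 10.8327 s.
1388 layers × 10.8327 s/layer = 15035.7876 s, i.e. 4.18 hours.

4.18 hours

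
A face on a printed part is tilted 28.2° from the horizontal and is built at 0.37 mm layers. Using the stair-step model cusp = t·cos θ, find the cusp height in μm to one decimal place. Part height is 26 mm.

h_c = t·cos θ = 0.37 × 0.8813 = 0.326081 mm (326.1 μm).

326.1 μm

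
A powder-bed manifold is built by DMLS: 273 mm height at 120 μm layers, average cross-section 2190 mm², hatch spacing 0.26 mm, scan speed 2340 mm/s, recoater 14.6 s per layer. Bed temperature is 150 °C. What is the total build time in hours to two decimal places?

11.50 hours

Number of layers: 273 / 0.12 → 2275 (rounded up).
Hatch length per layer = 2190 / 0.26 = 8423.1 mm.
Laser time per layer = 8423.1 / 2340 = 3.5996 s.
Time per layer = 3.5996 + 14.6, so 18.1996 s.
Build time = 2275 × 18.1996 = 41404.09 s = 11.50 hours.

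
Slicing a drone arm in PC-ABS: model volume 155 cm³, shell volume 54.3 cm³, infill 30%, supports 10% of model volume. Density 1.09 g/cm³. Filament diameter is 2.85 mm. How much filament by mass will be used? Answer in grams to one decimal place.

Interior volume = 155 − 54.3 = 100.7 cm³.
Deposited infill: 0.30 × 100.7 → 30.21 cm³.
Support = 0.10 × 155 = 15.5 cm³.
Deposited volume = 54.3 + 30.21 + 15.5, so 100.01 cm³.
Mass: 100.01 × 1.09 → 109.0109 g.

109.0 g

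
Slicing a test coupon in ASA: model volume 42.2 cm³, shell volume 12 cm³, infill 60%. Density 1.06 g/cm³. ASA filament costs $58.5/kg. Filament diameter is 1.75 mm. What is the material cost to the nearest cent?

Interior volume: 42.2 − 12 → 30.2 cm³.
Deposited infill: 0.60 × 30.2 → 18.12 cm³.
Total extruded = 12 + 18.12 = 30.12 cm³.
Mass = 30.12 × 1.06 = 31.9272 g.
Cost = 31.9272 g / 1000 × $58.5/kg = $1.87.

$1.87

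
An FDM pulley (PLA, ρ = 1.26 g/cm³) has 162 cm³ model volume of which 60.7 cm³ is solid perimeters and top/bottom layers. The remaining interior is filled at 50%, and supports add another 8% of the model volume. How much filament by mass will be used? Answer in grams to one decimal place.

156.6 g

Volume inside the shell = 162 − 60.7, so 101.3 cm³.
Infill volume = 0.50 × 101.3, so 50.65 cm³.
Support = 0.08 × 162 = 12.96 cm³.
Total extruded = 60.7 + 50.65 + 12.96 = 124.31 cm³.
Mass: 124.31 × 1.26 → 156.6306 g.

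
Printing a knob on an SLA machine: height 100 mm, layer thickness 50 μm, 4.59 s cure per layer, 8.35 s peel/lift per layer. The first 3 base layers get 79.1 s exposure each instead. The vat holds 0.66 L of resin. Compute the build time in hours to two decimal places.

7.25 hours

Layer count = ceil(100 / 0.05) = 2000.
Base layers = 3 × (79.1 + 8.35) = 262.35 s.
Remaining layers = 1997 × (4.59 + 8.35) = 25841.18 s.
Total = 262.35 + 25841.18 = 26103.53 s = 7.25 hours.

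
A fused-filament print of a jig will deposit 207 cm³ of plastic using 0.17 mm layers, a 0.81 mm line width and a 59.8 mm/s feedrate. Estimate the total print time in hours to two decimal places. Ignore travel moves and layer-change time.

6.98 hours

Bead cross-section = 0.17 × 0.81, so 0.1377 mm².
Total extruded path = 207000/0.1377 = 1503268 mm.
Extrusion time = 1503268 / 59.8, so 25138.3 s.
25138.3 s = 6.98 hours.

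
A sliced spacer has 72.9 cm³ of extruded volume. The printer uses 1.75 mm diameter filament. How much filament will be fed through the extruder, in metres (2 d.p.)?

30.31 m

Filament cross-section = π × (1.75/2)² = 2.4053 mm².
Length = 72.9 cm³ / 2.4053 mm² = 72900 / 2.4053 = 30308.07 mm = 30.31 m.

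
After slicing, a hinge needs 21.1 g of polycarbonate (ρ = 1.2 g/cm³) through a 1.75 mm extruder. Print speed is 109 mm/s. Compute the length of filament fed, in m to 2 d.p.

7.31 m

Extruded volume: 21.1/1.2 = 17.5833 cm³ (17583.3 mm³).
A = π r² = π × 0.875² = 2.4053 mm².
L = V/A = 17583.3/2.4053 = 7310.23 mm → 7.31 m.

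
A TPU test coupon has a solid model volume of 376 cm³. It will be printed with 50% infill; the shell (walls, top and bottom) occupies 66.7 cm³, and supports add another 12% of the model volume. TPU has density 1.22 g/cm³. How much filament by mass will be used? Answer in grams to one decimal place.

Interior volume = 376 − 66.7 = 309.3 cm³.
Deposited infill = 0.50 × 309.3 = 154.65 cm³.
Support = 0.12 × 376 = 45.12 cm³.
Total printed volume = 66.7 + 154.65 + 45.12 = 266.47 cm³.
Mass = 266.47 × 1.22 = 325.0934 g.

325.1 g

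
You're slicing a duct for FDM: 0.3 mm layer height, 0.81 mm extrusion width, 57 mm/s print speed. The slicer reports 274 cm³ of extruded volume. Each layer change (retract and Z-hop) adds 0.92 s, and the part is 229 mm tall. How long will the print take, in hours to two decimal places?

Extrusion cross-section: 0.3 × 0.81 → 0.243 mm².
Total extruded path = 274000/0.243 = 1127572 mm.
Extrusion time = 1127572 / 57 = 19782 s.
Layer count = ceil(229 / 0.3) = 764.
Layer-change overhead: 764 × 0.92 → 702.88 s.
Altogether 19782 + 702.88 = 20484.88 s, i.e. 5.69 hours.

5.69 hours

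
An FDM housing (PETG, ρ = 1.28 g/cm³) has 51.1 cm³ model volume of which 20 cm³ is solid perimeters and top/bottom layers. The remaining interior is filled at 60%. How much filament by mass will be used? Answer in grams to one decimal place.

Interior volume = 51.1 − 20 = 31.1 cm³.
Deposited infill = 0.60 × 31.1 = 18.66 cm³.
Deposited volume = 20 + 18.66, so 38.66 cm³.
Mass = 38.66 × 1.28 = 49.4848 g.

49.5 g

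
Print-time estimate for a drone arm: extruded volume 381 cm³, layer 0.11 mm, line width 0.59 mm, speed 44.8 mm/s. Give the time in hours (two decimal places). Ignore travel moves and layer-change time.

Extrusion cross-section: 0.11 × 0.59 → 0.0649 mm².
Total extruded path = 381000/0.0649 = 5870570.1 mm.
Time extruding = 5870570.1 / 44.8, so 131039.5 s.
Converting: 131039.5 s = 36.40 hours.

36.40 hours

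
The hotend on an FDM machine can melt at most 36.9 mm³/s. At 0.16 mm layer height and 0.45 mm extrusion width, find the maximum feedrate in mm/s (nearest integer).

513 mm/s

A = 0.16 × 0.45, so 0.072 mm².
v_max = Q/A = 36.9/0.072 = 512.50 mm/s → 513 mm/s.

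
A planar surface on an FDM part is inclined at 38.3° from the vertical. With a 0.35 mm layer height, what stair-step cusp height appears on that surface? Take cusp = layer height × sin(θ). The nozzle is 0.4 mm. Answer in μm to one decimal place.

216.9 μm

h_c = t·sin θ = 0.35 × 0.6198 = 0.21693 mm (216.9 μm).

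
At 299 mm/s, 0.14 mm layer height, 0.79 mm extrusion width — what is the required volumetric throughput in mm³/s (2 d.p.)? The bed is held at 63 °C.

Extrusion cross-section = 0.14 × 0.79, so 0.1106 mm².
Q = v·A = 299 × 0.1106 = 33.07 mm³/s.

33.07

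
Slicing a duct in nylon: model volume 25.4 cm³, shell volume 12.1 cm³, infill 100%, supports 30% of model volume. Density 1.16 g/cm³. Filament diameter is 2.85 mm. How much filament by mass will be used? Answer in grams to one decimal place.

Interior volume = 25.4 − 12.1 = 13.3 cm³.
Deposited infill = 1.00 × 13.3, so 13.3 cm³.
Support = 0.30 × 25.4 = 7.62 cm³.
Total extruded = 12.1 + 13.3 + 7.62 = 33.02 cm³.
Mass = 33.02 × 1.16 = 38.3032 g.

38.3 g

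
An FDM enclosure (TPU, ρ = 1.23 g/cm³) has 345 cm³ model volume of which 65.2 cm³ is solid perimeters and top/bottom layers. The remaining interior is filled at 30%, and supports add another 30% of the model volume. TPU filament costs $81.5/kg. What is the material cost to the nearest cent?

Interior volume: 345 − 65.2 → 279.8 cm³.
Deposited infill = 0.30 × 279.8, so 83.94 cm³.
Support: 0.30 × 345 → 103.5 cm³.
Deposited volume = 65.2 + 83.94 + 103.5 = 252.64 cm³.
Mass = 252.64 × 1.23, so 310.7472 g.
Cost = 310.7472 g / 1000 × $81.5/kg = $25.33.

$25.33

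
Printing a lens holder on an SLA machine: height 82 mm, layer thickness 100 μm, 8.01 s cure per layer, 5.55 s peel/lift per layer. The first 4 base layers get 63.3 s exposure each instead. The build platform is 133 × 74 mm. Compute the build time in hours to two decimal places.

Layers = ⌈82/0.1⌉ = 820.
Base layers = 4 × (63.3 + 5.55), so 275.4 s.
Remaining layers: 816 × (8.01 + 5.55) → 11064.96 s.
Total = 275.4 + 11064.96 = 11340.36 s = 3.15 hours.

3.15 hours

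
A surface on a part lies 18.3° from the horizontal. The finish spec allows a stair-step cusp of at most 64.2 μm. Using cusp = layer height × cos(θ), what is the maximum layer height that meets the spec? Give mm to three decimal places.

0.068 mm

Layer height = cusp / cos(18.3°) = 0.0642 / 0.9494 = 0.068 mm.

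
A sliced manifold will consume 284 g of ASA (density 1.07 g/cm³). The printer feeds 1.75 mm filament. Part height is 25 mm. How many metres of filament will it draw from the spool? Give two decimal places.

110.35 m

Extruded volume: 284/1.07 = 265.4206 cm³ (265420.6 mm³).
Filament cross-section = π × (1.75/2)² = 2.4053 mm².
Length = 265420.6 / 2.4053 = 110348.23 mm = 110.35 m.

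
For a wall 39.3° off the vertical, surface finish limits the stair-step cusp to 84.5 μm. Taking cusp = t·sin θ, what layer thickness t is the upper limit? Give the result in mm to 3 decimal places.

sin(39.3°) = 0.6334; t_max = 0.0845/0.6334 = 0.133 mm.

0.133 mm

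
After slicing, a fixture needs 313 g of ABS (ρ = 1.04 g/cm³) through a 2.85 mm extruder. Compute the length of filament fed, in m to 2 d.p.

Volume = 313 g / 1.04 g·cm⁻³ = 300.9615 cm³ = 300961.5 mm³.
Cross-section of 2.85 mm filament: π·(2.85/2)² = 6.3794 mm².
L = V/A = 300961.5/6.3794 = 47177.09 mm → 47.18 m.

47.18 m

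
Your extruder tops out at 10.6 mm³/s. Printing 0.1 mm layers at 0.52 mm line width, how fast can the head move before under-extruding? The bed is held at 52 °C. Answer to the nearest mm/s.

204 mm/s

Bead cross-section = 0.1 × 0.52 = 0.052 mm².
Max speed = 10.6 / 0.052 = 203.85 ≈ 204 mm/s.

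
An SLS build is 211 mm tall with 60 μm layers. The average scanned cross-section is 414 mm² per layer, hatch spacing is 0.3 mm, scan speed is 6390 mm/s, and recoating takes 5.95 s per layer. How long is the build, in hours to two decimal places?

Layers = ⌈211/0.06⌉ = 3517.
Per-layer scan distance = 414 / 0.3 = 1380 mm.
Per-layer scan time = 1380 / 6390, so 0.216 s.
Layer cycle: 0.216 + 5.95 → 6.166 s.
Build time = 3517 × 6.166 = 21685.822 s = 6.02 hours.

6.02 hours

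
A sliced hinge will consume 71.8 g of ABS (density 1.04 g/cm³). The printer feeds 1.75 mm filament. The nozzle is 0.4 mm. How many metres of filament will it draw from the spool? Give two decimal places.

Extruded volume: 71.8/1.04 = 69.0385 cm³ (69038.5 mm³).
Filament cross-section = π × (1.75/2)² = 2.4053 mm².
Length = 69038.5 / 2.4053 = 28702.66 mm = 28.70 m.

28.70 m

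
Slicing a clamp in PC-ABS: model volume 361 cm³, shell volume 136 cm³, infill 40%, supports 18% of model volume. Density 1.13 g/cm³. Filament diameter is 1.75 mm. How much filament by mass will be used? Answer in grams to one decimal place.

328.8 g

Volume inside the shell = 361 − 136 = 225 cm³.
Infill deposited = 0.40 × 225, so 90 cm³.
Support = 0.18 × 361 = 64.98 cm³.
Total printed volume = 136 + 90 + 64.98 = 290.98 cm³.
Mass = 290.98 × 1.13, so 328.8074 g.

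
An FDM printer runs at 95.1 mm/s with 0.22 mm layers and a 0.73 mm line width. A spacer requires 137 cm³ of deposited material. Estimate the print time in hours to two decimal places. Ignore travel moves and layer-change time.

Extrusion cross-section: 0.22 × 0.73 → 0.1606 mm².
Path length: 137000 mm³ / 0.1606 mm² → 853051.1 mm.
Extrusion time = 853051.1 / 95.1 = 8970 s.
That's 8970 s → 2.49 hours.

2.49 hours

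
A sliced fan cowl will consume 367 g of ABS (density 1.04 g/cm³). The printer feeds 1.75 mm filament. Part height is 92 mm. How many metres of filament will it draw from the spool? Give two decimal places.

Extruded volume: 367/1.04 = 352.8846 cm³ (352884.6 mm³).
Cross-section of 1.75 mm filament: π·(1.75/2)² = 2.4053 mm².
Length = 352884.6 / 2.4053 = 146711.26 mm = 146.71 m.

146.71 m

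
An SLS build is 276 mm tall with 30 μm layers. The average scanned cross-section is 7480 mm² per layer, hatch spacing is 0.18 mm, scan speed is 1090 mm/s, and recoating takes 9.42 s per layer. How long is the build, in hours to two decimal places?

Layers = ⌈276/0.03⌉ = 9200.
Hatch length per layer: 7480 / 0.18 → 41555.6 mm.
Scan time per layer = 41555.6 / 1090, so 38.1244 s.
Layer cycle = 38.1244 + 9.42 = 47.5444 s.
Total: 9200 × 47.5444 s = 437408.48 s → 121.50 hours.

121.50 hours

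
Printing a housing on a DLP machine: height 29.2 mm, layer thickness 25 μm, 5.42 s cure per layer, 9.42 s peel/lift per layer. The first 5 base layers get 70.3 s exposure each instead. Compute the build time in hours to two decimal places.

Layer count = ceil(29.2 / 0.025) = 1168.
Bottom layers = 5 × (70.3 + 9.42) = 398.6 s.
Normal layers: 1163 × (5.42 + 9.42) → 17258.92 s.
Total = 398.6 + 17258.92 = 17657.52 s = 4.90 hours.

4.90 hours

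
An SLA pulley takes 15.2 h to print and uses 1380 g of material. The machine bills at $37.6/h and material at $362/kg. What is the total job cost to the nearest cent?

$1071.08

Machine cost = 37.6 × 15.2 = $571.52.
Feedstock cost = 362 × 1380/1000 = $499.56.
Total = 571.52 + 499.56 = $1071.08.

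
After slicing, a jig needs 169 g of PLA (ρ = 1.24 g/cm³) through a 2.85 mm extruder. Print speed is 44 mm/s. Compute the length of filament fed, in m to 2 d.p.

Extruded volume: 169/1.24 = 136.2903 cm³ (136290.3 mm³).
Filament cross-section = π × (2.85/2)² = 6.3794 mm².
Length = 136290.3 / 6.3794 = 21364.13 mm = 21.36 m.

21.36 m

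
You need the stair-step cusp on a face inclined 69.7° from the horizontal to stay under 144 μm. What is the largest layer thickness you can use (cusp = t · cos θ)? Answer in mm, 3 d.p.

Layer height = cusp / cos(69.7°) = 0.144 / 0.3469 = 0.415 mm.

0.415 mm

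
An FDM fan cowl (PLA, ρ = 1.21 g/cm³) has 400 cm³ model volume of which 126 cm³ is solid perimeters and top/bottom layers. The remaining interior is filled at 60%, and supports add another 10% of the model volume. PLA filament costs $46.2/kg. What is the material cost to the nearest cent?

$18.47

Infill region = 400 − 126, so 274 cm³.
Infill volume = 0.60 × 274, so 164.4 cm³.
Support = 0.10 × 400 = 40 cm³.
Deposited volume: 126 + 164.4 + 40 → 330.4 cm³.
Mass: 330.4 × 1.21 → 399.784 g.
At $46.2/kg: 399.784/1000 × 46.2 = $18.47.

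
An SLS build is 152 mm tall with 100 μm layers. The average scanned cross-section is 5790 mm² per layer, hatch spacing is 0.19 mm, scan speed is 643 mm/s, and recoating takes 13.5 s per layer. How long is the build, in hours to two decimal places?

Layer count = ceil(152 / 0.1) = 1520.
Hatch length per layer: 5790 / 0.19 → 30473.7 mm.
Scan time per layer = 30473.7 / 643, so 47.393 s.
Per-layer time = 47.393 + 13.5 = 60.893 s.
1520 layers × 60.893 s/layer = 92557.36 s, i.e. 25.71 hours.

25.71 hours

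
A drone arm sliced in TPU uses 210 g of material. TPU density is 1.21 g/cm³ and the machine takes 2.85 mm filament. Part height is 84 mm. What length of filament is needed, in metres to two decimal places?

27.21 m

Volume = 210 g / 1.21 g·cm⁻³ = 173.5537 cm³ = 173553.7 mm³.
A = π r² = π × 1.425² = 6.3794 mm².
L = V/A = 173553.7/6.3794 = 27205.33 mm → 27.21 m.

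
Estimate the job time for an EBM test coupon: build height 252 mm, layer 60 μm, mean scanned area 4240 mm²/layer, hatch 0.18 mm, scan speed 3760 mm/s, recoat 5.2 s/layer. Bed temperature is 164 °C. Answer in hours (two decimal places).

13.38 hours

Layers = ⌈252/0.06⌉ = 4200.
Scan path per layer = 4240 / 0.18 = 23555.6 mm.
Per-layer scan time: 23555.6 / 3760 → 6.2648 s.
Per-layer time = 6.2648 + 5.2, so 11.4648 s.
Total: 4200 × 11.4648 s = 48152.16 s → 13.38 hours.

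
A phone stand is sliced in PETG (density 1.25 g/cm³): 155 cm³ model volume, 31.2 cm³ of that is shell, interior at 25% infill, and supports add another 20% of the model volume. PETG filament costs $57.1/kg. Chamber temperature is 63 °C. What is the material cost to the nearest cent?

$6.65

Infill region = 155 − 31.2, so 123.8 cm³.
Infill volume: 0.25 × 123.8 → 30.95 cm³.
Support = 0.20 × 155, so 31 cm³.
Deposited volume: 31.2 + 30.95 + 31 → 93.15 cm³.
Mass = 93.15 × 1.25, so 116.4375 g.
At $57.1/kg: 116.4375/1000 × 57.1 = $6.65.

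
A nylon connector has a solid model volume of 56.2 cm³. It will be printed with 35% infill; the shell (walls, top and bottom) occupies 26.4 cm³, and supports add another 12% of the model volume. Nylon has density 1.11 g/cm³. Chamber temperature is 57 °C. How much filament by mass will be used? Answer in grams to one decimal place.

Infill region: 56.2 − 26.4 → 29.8 cm³.
Infill deposited: 0.35 × 29.8 → 10.43 cm³.
Support = 0.12 × 56.2, so 6.744 cm³.
Total extruded: 26.4 + 10.43 + 6.744 → 43.574 cm³.
Mass = 43.574 × 1.11, so 48.36714 g.

48.4 g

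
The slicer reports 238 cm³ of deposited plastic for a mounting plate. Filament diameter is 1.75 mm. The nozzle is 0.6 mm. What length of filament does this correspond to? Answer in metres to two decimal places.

Cross-section of 1.75 mm filament: π·(1.75/2)² = 2.4053 mm².
Length = 238 cm³ / 2.4053 mm² = 238000 / 2.4053 = 98948.16 mm = 98.95 m.

98.95 m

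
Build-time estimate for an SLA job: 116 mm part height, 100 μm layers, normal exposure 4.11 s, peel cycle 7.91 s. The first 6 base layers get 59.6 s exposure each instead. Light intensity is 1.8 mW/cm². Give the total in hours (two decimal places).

Number of layers: 116 / 0.1 → 1160 (rounded up).
Bottom layers: 6 × (59.6 + 7.91) → 405.06 s.
Regular layers = 1154 × (4.11 + 7.91), so 13871.08 s.
Total = 405.06 + 13871.08 = 14276.14 s = 3.97 hours.

3.97 hours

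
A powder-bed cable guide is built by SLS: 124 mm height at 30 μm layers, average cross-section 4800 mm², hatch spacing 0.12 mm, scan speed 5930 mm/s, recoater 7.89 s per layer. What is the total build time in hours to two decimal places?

Layer count = ceil(124 / 0.03) = 4134.
Hatch length per layer: 4800 / 0.12 → 40000 mm.
Per-layer scan time = 40000 / 5930 = 6.7454 s.
Time per layer: 6.7454 + 7.89 → 14.6354 s.
Total: 4134 × 14.6354 s = 60502.7436 s → 16.81 hours.

16.81 hours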